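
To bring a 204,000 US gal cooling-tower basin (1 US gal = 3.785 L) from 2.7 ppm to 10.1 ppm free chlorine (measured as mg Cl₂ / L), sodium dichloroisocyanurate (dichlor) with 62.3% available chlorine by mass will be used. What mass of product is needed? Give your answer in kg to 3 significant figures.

9.17 kg

Volume: 204,000 US gal × 3.785 L/gal = 772,140 L.
Chlorine deficit: 10.1 − 2.7 = 7.4 ppm = 7.4 mg/L as Cl₂.
Cl₂ equivalent needed: 7.4 mg/L × 772,140 L = 5,714,000 mg = 5714 g.
Product at 62.3% available chlorine: 5714 / 0.623 = 9171 g.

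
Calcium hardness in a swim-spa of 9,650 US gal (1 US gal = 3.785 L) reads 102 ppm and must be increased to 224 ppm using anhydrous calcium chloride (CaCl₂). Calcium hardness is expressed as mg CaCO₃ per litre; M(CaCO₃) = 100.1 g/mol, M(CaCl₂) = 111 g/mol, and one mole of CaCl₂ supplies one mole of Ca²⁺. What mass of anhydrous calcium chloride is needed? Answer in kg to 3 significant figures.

Volume: 9,650 US gal × 3.785 L/gal = 36,525 L.
Hardness to add: (224 − 102) = 122 mg/L as CaCO₃ × 36,525 L = 4456 g as CaCO₃.
Moles of Ca²⁺ (1 mol Ca²⁺ ≡ 1 mol CaCO₃): 4456 / 100.1 g/mol = 44.52 mol.
Mass of CaCl₂: 44.52 × 111 = 4941 g.

4.94 kg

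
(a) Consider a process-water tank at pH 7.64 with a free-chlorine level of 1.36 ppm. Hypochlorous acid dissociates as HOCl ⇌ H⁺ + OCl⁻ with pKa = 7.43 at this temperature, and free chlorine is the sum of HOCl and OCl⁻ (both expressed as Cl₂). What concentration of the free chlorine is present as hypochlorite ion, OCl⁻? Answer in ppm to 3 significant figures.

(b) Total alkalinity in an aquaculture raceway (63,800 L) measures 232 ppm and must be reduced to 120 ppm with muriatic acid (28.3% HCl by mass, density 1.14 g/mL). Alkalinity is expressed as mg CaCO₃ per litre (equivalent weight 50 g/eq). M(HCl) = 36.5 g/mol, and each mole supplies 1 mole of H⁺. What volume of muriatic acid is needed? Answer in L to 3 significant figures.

(a) 0.841 ppm; (b) 16.2 L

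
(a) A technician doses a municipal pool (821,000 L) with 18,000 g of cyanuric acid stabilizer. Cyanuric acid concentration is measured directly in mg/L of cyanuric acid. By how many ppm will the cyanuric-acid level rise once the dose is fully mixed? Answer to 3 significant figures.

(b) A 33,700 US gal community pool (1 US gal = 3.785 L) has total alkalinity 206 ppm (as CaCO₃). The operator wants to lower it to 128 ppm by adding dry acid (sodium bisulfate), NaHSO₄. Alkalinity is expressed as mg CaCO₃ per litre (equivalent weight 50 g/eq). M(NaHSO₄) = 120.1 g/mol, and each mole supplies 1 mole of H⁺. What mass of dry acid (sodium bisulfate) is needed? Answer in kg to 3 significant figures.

(a) 21.9 ppm; (b) 23.9 kg

(a) Rise: 18,000 g / 821,000 L × 1000 = 21.92 mg/L.

(b) Volume: 33,700 US gal × 3.785 L/gal = 127,554 L.
(b) Alkalinity to neutralize: (206 − 128) = 78 mg/L as CaCO₃ × 127,554 L = 9949 g as CaCO₃.
(b) Equivalents of H⁺ required: 9949 ÷ 50 g/eq = 199 eq = 199 mol NaHSO₄.
(b) Mass of NaHSO₄: 199 × 120.1 = 23,900 g.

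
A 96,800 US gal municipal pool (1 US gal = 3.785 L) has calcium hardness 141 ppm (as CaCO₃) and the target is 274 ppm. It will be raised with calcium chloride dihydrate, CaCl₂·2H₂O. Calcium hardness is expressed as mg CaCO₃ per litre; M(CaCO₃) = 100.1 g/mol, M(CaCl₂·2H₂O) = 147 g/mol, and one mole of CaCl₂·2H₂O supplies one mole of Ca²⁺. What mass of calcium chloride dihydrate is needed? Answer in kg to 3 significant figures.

Volume: 96,800 US gal × 3.785 L/gal = 366,388 L.
Hardness to add: (274 − 141) = 133 mg/L as CaCO₃ × 366,388 L = 48,730 g as CaCO₃.
Moles of Ca²⁺ (1 mol Ca²⁺ ≡ 1 mol CaCO₃): 48,730 / 100.1 g/mol = 486.8 mol.
Mass of CaCl₂·2H₂O: 486.8 × 147 = 71,560 g.

71.6 kg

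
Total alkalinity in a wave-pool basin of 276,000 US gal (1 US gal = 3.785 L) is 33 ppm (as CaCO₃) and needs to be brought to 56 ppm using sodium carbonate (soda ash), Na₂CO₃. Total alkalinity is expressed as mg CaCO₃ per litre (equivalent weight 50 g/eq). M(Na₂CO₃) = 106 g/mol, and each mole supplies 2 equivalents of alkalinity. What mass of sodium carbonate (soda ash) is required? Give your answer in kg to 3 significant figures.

Volume: 276,000 US gal × 3.785 L/gal = 1,044,660 L.
Alkalinity to add: (56 − 33) = 23 mg/L as CaCO₃ × 1,044,660 L = 24,030 g as CaCO₃.
Equivalents: 24,030 g ÷ 50 g/eq = 480.5 eq.
Each mole of Na₂CO₃ supplies 2 eq, so 480.5 / 2 = 240.3 mol.
Mass: 240.3 mol × 106 g/mol = 25,470 g.

25.5 kg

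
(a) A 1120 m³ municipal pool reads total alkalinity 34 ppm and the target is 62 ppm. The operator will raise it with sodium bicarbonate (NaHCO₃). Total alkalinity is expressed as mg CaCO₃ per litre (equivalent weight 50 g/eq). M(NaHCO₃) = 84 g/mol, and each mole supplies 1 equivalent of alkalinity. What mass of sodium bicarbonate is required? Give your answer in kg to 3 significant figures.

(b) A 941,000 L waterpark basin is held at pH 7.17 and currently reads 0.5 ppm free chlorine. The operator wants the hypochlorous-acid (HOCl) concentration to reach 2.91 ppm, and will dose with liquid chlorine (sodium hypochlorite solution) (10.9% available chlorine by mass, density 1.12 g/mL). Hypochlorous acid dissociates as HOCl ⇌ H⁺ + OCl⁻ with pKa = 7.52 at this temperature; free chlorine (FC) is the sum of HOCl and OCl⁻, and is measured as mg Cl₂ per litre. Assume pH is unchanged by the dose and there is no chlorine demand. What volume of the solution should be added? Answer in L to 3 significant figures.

(a) Volume: 1120 m³ = 1,120,000 L.
(a) Alkalinity to add: (62 − 34) = 28 mg/L as CaCO₃ × 1,120,000 L = 31,360 g as CaCO₃.
(a) Equivalents: 31,360 g ÷ 50 g/eq = 627.2 eq.
(a) NaHCO₃ supplies 1 eq per mole → 627.2 mol.
(a) Mass: 627.2 mol × 84 g/mol = 52,680 g.

(b) [OCl⁻]/[HOCl] = 10^(pH − pKa) = 10^(7.17 − 7.52) = 0.4467; fraction as HOCl = 1/(1 + 0.4467) = 0.6912.
(b) Free chlorine required for 2.91 ppm HOCl: 2.91 / 0.6912 = 4.21 ppm.
(b) FC to add: 4.21 − 0.5 = 3.71 mg/L as Cl₂.
(b) Cl₂ equivalent: 3.71 mg/L × 941,000 L = 3491 g.
(b) Product at 10.9% available Cl: 3491 / 0.109 = 32,030 g.
(b) Volume: 32,030 g ÷ 1.12 g/mL = 28,600 mL.

(a) 52.7 kg; (b) 28.6 L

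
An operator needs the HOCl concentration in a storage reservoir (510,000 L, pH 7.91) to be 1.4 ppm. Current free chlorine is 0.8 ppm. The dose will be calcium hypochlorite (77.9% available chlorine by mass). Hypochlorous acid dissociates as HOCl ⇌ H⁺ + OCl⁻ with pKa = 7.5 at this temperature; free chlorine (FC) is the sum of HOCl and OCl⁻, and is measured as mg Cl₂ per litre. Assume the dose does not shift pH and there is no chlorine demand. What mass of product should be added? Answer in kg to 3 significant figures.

[OCl⁻]/[HOCl] = 10^(pH − pKa) = 10^(7.91 − 7.5) = 2.57; fraction as HOCl = 1/(1 + 2.57) = 0.2801.
Free chlorine required for 1.4 ppm HOCl: 1.4 / 0.2801 = 4.999 ppm.
FC to add: 4.999 − 0.8 = 4.199 mg/L as Cl₂.
Cl₂ equivalent: 4.199 mg/L × 510,000 L = 2141 g.
Product at 77.9% available Cl: 2141 / 0.779 = 2749 g.

2.75 kg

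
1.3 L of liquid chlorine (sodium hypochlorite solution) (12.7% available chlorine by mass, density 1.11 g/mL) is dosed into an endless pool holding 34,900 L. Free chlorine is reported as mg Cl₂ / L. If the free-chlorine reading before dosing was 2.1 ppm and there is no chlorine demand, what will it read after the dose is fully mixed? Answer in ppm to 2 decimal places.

Mass of solution: 1.3 L × 1000 mL/L × 1.11 g/mL = 1443 g.
Available chlorine delivered: 1443 g × 0.127 = 183.3 g as Cl₂.
Concentration rise: 183.3 g / 34,900 L = 5.251 mg/L = 5.25 ppm.
Final FC: 2.1 + 5.25 = 7.35 ppm.

7.35 ppm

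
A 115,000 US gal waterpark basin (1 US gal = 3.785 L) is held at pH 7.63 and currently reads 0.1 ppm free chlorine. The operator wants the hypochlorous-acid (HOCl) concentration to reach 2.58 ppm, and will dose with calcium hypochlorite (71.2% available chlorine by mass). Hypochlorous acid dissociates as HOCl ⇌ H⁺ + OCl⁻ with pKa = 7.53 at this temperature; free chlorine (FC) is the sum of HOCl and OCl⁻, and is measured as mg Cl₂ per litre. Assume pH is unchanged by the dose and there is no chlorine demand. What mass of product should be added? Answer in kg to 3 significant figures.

3.50 kg

Volume: 115,000 US gal × 3.785 L/gal = 435,275 L.
[OCl⁻]/[HOCl] = 10^(pH − pKa) = 10^(7.63 − 7.53) = 1.259; fraction as HOCl = 1/(1 + 1.259) = 0.4427.
Free chlorine required for 2.58 ppm HOCl: 2.58 / 0.4427 = 5.828 ppm.
FC to add: 5.828 − 0.1 = 5.728 mg/L as Cl₂.
Cl₂ equivalent: 5.728 mg/L × 435,275 L = 2493 g.
Product at 71.2% available Cl: 2493 / 0.712 = 3502 g.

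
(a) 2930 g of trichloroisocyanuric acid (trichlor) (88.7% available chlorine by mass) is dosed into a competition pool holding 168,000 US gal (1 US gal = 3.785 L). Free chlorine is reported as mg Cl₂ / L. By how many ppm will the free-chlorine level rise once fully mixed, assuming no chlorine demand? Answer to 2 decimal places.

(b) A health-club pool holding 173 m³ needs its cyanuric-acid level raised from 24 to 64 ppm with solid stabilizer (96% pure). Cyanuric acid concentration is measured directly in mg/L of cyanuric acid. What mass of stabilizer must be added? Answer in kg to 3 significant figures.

(a) Volume: 168,000 US gal × 3.785 L/gal = 635,880 L.
(a) Available chlorine delivered: 2930 g × 0.887 = 2599 g as Cl₂.
(a) Concentration rise: 2599 g / 635,880 L = 4.087 mg/L = 4.09 ppm.

(b) Volume: 173 m³ = 173,000 L.
(b) CYA to add: (64 − 24) = 40 mg/L × 173,000 L = 6920 g cyanuric acid.
(b) At 96% purity: 6920 / 0.96 = 7208 g product.

(a) 4.09 ppm; (b) 7.21 kg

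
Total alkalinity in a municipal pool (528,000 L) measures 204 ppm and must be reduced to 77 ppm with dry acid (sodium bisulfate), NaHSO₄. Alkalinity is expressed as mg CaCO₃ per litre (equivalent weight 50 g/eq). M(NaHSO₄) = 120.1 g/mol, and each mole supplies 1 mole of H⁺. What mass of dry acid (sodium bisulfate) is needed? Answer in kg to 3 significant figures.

161 kg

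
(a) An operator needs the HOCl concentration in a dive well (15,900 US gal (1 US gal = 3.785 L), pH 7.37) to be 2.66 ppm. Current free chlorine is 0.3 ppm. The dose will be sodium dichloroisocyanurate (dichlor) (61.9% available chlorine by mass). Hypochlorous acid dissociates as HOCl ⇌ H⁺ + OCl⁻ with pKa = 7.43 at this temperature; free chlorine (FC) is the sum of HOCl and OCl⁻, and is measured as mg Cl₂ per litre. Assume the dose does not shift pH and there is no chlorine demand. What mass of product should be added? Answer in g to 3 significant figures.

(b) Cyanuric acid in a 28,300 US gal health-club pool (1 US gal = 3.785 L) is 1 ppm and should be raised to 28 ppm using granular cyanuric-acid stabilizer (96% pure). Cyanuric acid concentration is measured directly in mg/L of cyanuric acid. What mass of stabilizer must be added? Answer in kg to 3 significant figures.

(a) Volume: 15,900 US gal × 3.785 L/gal = 60,182 L.
(a) [OCl⁻]/[HOCl] = 10^(pH − pKa) = 10^(7.37 − 7.43) = 0.871; fraction as HOCl = 1/(1 + 0.871) = 0.5345.
(a) Free chlorine required for 2.66 ppm HOCl: 2.66 / 0.5345 = 4.977 ppm.
(a) FC to add: 4.977 − 0.3 = 4.677 mg/L as Cl₂.
(a) Cl₂ equivalent: 4.677 mg/L × 60,182 L = 281.5 g.
(a) Product at 61.9% available Cl: 281.5 / 0.619 = 454.7 g.

(b) Volume: 28,300 US gal × 3.785 L/gal = 107,116 L.
(b) CYA to add: (28 − 1) = 27 mg/L × 107,116 L = 2892 g cyanuric acid.
(b) At 96% purity: 2892 / 0.96 = 3013 g product.

(a) 455 g; (b) 3.01 kg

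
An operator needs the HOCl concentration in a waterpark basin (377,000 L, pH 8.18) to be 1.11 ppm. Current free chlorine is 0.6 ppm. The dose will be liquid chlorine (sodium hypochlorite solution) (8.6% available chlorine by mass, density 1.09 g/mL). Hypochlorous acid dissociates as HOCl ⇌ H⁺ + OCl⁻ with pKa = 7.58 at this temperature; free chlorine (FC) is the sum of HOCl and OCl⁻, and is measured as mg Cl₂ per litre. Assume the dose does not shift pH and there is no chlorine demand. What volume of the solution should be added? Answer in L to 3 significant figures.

19.8 L

[OCl⁻]/[HOCl] = 10^(pH − pKa) = 10^(8.18 − 7.58) = 3.981; fraction as HOCl = 1/(1 + 3.981) = 0.2008.
Free chlorine required for 1.11 ppm HOCl: 1.11 / 0.2008 = 5.529 ppm.
FC to add: 5.529 − 0.6 = 4.929 mg/L as Cl₂.
Cl₂ equivalent: 4.929 mg/L × 377,000 L = 1858 g.
Product at 8.6% available Cl: 1858 / 0.086 = 21,610 g.
Volume: 21,610 g ÷ 1.09 g/mL = 19,820 mL.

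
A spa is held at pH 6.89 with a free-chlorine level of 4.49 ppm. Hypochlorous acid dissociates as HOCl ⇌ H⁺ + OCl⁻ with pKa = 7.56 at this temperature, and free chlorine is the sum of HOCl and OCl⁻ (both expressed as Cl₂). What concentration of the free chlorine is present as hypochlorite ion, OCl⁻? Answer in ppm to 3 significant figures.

[OCl⁻]/[HOCl] = 10^(pH − pKa) = 10^(6.89 − 7.56) = 10^-0.67 = 0.2138.
Fraction as HOCl = 1 / (1 + 0.2138) = 0.8239.
OCl⁻ = (1 − 0.8239) × 4.49 ppm = 0.7909 ppm.

0.791 ppm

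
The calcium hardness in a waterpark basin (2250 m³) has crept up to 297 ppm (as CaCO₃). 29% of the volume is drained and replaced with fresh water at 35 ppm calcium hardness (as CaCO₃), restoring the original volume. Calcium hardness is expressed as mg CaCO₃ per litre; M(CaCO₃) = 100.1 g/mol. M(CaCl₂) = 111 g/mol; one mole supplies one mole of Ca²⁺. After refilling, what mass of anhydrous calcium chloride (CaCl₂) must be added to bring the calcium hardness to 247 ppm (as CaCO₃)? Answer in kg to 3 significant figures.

64.8 kg

Volume: 2250 m³ = 2,250,000 L.
After draining 29% and refilling: 297 × 0.71 + 35 × 0.29 = 221.02 ppm.
Deficit to target: 247 − 221.02 = 25.98 mg/L.
As CaCO₃: 25.98 mg/L × 2,250,000 L = 58,460 g; ÷ 100.1 = 584 mol Ca²⁺.
Mass: 584 × 111 = 64,820 g.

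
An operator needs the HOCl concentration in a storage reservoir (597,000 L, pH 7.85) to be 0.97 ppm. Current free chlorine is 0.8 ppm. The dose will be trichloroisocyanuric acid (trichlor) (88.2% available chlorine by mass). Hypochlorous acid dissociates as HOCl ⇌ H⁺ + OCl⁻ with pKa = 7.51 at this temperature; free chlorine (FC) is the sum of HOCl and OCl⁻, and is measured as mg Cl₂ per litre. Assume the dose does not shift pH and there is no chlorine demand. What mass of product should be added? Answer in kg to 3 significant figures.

1.55 kg

[OCl⁻]/[HOCl] = 10^(pH − pKa) = 10^(7.85 − 7.51) = 2.188; fraction as HOCl = 1/(1 + 2.188) = 0.3137.
Free chlorine required for 0.97 ppm HOCl: 0.97 / 0.3137 = 3.092 ppm.
FC to add: 3.092 − 0.8 = 2.292 mg/L as Cl₂.
Cl₂ equivalent: 2.292 mg/L × 597,000 L = 1368 g.
Product at 88.2% available Cl: 1368 / 0.882 = 1551 g.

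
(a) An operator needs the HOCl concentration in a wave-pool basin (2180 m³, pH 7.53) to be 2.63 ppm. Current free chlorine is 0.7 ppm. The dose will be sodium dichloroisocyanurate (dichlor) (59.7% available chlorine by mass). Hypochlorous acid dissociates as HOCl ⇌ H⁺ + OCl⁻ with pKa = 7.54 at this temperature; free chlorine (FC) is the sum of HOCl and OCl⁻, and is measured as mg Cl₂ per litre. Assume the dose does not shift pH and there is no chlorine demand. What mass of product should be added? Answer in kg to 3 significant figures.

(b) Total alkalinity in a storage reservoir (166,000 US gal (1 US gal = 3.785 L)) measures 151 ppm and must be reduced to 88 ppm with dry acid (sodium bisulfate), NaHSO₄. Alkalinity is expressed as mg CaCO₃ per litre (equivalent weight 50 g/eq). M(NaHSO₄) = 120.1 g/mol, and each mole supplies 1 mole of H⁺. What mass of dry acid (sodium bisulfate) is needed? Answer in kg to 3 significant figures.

(a) 16.4 kg; (b) 95.1 kg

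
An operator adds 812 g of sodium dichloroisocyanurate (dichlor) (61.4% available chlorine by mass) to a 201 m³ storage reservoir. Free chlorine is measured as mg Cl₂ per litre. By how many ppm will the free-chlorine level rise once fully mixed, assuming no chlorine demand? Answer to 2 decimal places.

Volume: 201 m³ = 201,000 L.
Available chlorine delivered: 812 g × 0.614 = 498.6 g as Cl₂.
Concentration rise: 498.6 g / 201,000 L = 2.48 mg/L = 2.48 ppm.

2.48 ppm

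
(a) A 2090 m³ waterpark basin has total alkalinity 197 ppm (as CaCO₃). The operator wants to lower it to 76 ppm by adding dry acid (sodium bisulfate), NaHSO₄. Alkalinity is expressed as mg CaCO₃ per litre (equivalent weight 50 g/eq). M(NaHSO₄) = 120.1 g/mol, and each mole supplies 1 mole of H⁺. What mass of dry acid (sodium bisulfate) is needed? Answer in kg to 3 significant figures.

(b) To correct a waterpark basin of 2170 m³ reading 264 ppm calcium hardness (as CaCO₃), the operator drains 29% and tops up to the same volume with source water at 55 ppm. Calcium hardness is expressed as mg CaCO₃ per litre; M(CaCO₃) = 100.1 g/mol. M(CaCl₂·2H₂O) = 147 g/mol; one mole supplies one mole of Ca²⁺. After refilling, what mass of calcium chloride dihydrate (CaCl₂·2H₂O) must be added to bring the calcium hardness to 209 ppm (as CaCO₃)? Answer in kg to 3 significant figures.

(a) Volume: 2090 m³ = 2,090,000 L.
(a) Alkalinity to neutralize: (197 − 76) = 121 mg/L as CaCO₃ × 2,090,000 L = 252,900 g as CaCO₃.
(a) Equivalents of H⁺ required: 252,900 ÷ 50 g/eq = 5058 eq = 5058 mol NaHSO₄.
(a) Mass of NaHSO₄: 5058 × 120.1 = 607,400 g.

(b) Volume: 2170 m³ = 2,170,000 L.
(b) After draining 29% and refilling: 264 × 0.71 + 55 × 0.29 = 203.39 ppm.
(b) Deficit to target: 209 − 203.39 = 5.61 mg/L.
(b) As CaCO₃: 5.61 mg/L × 2,170,000 L = 12,170 g; ÷ 100.1 = 121.6 mol Ca²⁺.
(b) Mass: 121.6 × 147 = 17,880 g.

(a) 607 kg; (b) 17.9 kg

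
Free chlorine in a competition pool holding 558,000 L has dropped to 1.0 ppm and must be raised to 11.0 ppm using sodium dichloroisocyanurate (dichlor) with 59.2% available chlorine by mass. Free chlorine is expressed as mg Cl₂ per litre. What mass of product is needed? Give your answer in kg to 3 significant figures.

9.43 kg

Chlorine deficit: 11.0 − 1.0 = 10 ppm = 10 mg/L as Cl₂.
Cl₂ equivalent needed: 10 mg/L × 558,000 L = 5,580,000 mg = 5580 g.
Product at 59.2% available chlorine: 5580 / 0.592 = 9426 g.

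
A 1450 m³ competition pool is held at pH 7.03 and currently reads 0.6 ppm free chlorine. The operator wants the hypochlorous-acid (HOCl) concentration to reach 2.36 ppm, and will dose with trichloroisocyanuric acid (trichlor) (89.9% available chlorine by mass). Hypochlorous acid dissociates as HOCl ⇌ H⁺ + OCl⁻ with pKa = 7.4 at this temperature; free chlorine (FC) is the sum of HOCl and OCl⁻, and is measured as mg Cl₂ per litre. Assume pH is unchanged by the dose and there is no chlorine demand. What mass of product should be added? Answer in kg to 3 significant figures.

Volume: 1450 m³ = 1,450,000 L.
[OCl⁻]/[HOCl] = 10^(pH − pKa) = 10^(7.03 − 7.4) = 0.4266; fraction as HOCl = 1/(1 + 0.4266) = 0.701.
Free chlorine required for 2.36 ppm HOCl: 2.36 / 0.701 = 3.367 ppm.
FC to add: 3.367 − 0.6 = 2.767 mg/L as Cl₂.
Cl₂ equivalent: 2.767 mg/L × 1,450,000 L = 4012 g.
Product at 89.9% available Cl: 4012 / 0.899 = 4462 g.

4.46 kg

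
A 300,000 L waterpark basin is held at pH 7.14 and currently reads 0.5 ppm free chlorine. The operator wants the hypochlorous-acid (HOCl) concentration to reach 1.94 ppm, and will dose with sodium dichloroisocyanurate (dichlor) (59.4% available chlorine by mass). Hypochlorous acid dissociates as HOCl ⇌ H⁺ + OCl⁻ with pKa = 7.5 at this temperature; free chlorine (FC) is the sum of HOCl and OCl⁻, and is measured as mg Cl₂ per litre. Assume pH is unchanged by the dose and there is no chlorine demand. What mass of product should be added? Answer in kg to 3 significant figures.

1.15 kg

[OCl⁻]/[HOCl] = 10^(pH − pKa) = 10^(7.14 − 7.5) = 0.4365; fraction as HOCl = 1/(1 + 0.4365) = 0.6961.
Free chlorine required for 1.94 ppm HOCl: 1.94 / 0.6961 = 2.787 ppm.
FC to add: 2.787 − 0.5 = 2.287 mg/L as Cl₂.
Cl₂ equivalent: 2.287 mg/L × 300,000 L = 686.1 g.
Product at 59.4% available Cl: 686.1 / 0.594 = 1155 g.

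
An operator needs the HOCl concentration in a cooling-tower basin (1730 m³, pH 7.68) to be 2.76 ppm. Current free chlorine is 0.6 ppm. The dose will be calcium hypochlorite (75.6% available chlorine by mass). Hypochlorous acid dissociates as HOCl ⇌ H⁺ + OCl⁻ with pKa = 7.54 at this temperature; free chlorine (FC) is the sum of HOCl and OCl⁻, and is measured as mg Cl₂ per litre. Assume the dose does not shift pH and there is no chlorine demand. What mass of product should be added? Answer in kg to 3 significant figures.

13.7 kg

Volume: 1730 m³ = 1,730,000 L.
[OCl⁻]/[HOCl] = 10^(pH − pKa) = 10^(7.68 − 7.54) = 1.38; fraction as HOCl = 1/(1 + 1.38) = 0.4201.
Free chlorine required for 2.76 ppm HOCl: 2.76 / 0.4201 = 6.57 ppm.
FC to add: 6.57 − 0.6 = 5.97 mg/L as Cl₂.
Cl₂ equivalent: 5.97 mg/L × 1,730,000 L = 10,330 g.
Product at 75.6% available Cl: 10,330 / 0.756 = 13,660 g.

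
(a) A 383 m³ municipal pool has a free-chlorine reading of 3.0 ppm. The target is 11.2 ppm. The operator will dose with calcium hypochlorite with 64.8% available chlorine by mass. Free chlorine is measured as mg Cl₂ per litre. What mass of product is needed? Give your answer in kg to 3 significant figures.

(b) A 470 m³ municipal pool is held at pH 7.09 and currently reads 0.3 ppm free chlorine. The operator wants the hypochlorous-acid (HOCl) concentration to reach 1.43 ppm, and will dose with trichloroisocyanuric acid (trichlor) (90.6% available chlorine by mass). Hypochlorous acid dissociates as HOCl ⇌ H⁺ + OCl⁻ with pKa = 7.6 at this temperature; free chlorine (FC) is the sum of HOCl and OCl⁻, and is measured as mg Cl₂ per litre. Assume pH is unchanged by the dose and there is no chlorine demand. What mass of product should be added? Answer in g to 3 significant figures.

(a) Volume: 383 m³ = 383,000 L.
(a) Chlorine deficit: 11.2 − 3.0 = 8.2 ppm = 8.2 mg/L as Cl₂.
(a) Cl₂ equivalent needed: 8.2 mg/L × 383,000 L = 3,141,000 mg = 3141 g.
(a) Product at 64.8% available chlorine: 3141 / 0.648 = 4847 g.

(b) Volume: 470 m³ = 470,000 L.
(b) [OCl⁻]/[HOCl] = 10^(pH − pKa) = 10^(7.09 − 7.6) = 0.309; fraction as HOCl = 1/(1 + 0.309) = 0.7639.
(b) Free chlorine required for 1.43 ppm HOCl: 1.43 / 0.7639 = 1.872 ppm.
(b) FC to add: 1.872 − 0.3 = 1.572 mg/L as Cl₂.
(b) Cl₂ equivalent: 1.572 mg/L × 470,000 L = 738.8 g.
(b) Product at 90.6% available Cl: 738.8 / 0.906 = 815.5 g.

(a) 4.85 kg; (b) 815 g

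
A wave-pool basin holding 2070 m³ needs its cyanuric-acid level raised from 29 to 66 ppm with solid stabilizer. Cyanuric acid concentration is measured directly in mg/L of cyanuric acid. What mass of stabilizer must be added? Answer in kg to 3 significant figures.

Volume: 2070 m³ = 2,070,000 L.
CYA to add: (66 − 29) = 37 mg/L × 2,070,000 L = 76,590 g cyanuric acid.

76.6 kg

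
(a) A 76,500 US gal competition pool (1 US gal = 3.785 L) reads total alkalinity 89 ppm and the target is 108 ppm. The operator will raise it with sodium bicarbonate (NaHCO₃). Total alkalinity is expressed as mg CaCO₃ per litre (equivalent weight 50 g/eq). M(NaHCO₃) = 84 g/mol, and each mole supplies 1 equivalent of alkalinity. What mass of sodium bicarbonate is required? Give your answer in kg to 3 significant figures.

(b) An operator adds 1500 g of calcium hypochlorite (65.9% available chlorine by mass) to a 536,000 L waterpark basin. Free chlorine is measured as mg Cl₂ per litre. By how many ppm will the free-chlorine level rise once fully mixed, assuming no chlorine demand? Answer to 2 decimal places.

(a) Volume: 76,500 US gal × 3.785 L/gal = 289,552 L.
(a) Alkalinity to add: (108 − 89) = 19 mg/L as CaCO₃ × 289,552 L = 5501 g as CaCO₃.
(a) Equivalents: 5501 g ÷ 50 g/eq = 110 eq.
(a) NaHCO₃ supplies 1 eq per mole → 110 mol.
(a) Mass: 110 mol × 84 g/mol = 9243 g.

(b) Available chlorine delivered: 1500 g × 0.659 = 988.5 g as Cl₂.
(b) Concentration rise: 988.5 g / 536,000 L = 1.844 mg/L = 1.84 ppm.

(a) 9.24 kg; (b) 1.84 ppm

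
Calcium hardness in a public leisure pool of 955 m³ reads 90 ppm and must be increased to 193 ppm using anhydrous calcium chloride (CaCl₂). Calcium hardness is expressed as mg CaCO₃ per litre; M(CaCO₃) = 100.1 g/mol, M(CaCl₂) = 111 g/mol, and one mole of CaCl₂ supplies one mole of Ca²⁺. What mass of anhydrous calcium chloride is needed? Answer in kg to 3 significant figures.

109 kg

Volume: 955 m³ = 955,000 L.
Hardness to add: (193 − 90) = 103 mg/L as CaCO₃ × 955,000 L = 98,360 g as CaCO₃.
Moles of Ca²⁺ (1 mol Ca²⁺ ≡ 1 mol CaCO₃): 98,360 / 100.1 g/mol = 982.7 mol.
Mass of CaCl₂: 982.7 × 111 = 109,100 g.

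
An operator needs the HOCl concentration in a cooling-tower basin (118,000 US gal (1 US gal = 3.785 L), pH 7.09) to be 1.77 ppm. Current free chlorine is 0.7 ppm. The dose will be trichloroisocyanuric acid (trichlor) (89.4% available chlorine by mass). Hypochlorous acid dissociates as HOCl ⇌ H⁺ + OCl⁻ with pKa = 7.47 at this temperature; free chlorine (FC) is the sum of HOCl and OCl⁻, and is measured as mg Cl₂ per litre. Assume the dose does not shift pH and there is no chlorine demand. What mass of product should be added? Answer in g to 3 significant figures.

Volume: 118,000 US gal × 3.785 L/gal = 446,630 L.
[OCl⁻]/[HOCl] = 10^(pH − pKa) = 10^(7.09 − 7.47) = 0.4169; fraction as HOCl = 1/(1 + 0.4169) = 0.7058.
Free chlorine required for 1.77 ppm HOCl: 1.77 / 0.7058 = 2.508 ppm.
FC to add: 2.508 − 0.7 = 1.808 mg/L as Cl₂.
Cl₂ equivalent: 1.808 mg/L × 446,630 L = 807.4 g.
Product at 89.4% available Cl: 807.4 / 0.894 = 903.2 g.

903 g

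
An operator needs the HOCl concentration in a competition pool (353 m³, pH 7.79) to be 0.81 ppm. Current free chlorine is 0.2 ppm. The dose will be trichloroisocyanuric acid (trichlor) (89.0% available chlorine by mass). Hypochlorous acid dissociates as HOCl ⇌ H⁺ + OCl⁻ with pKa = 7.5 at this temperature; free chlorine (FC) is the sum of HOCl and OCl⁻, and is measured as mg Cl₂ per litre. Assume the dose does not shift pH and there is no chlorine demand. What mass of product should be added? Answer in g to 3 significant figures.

Volume: 353 m³ = 353,000 L.
[OCl⁻]/[HOCl] = 10^(pH − pKa) = 10^(7.79 − 7.5) = 1.95; fraction as HOCl = 1/(1 + 1.95) = 0.339.
Free chlorine required for 0.81 ppm HOCl: 0.81 / 0.339 = 2.389 ppm.
FC to add: 2.389 − 0.2 = 2.189 mg/L as Cl₂.
Cl₂ equivalent: 2.189 mg/L × 353,000 L = 772.8 g.
Product at 89.0% available Cl: 772.8 / 0.89 = 868.4 g.

868 g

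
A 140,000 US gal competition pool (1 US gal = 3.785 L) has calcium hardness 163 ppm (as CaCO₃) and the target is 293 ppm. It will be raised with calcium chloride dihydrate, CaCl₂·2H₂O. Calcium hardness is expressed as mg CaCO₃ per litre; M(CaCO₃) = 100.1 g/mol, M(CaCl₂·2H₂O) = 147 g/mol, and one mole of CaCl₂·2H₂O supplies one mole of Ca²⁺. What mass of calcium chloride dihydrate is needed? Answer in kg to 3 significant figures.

101 kg

Volume: 140,000 US gal × 3.785 L/gal = 529,900 L.
Hardness to add: (293 − 163) = 130 mg/L as CaCO₃ × 529,900 L = 68,890 g as CaCO₃.
Moles of Ca²⁺ (1 mol Ca²⁺ ≡ 1 mol CaCO₃): 68,890 / 100.1 g/mol = 688.2 mol.
Mass of CaCl₂·2H₂O: 688.2 × 147 = 101,200 g.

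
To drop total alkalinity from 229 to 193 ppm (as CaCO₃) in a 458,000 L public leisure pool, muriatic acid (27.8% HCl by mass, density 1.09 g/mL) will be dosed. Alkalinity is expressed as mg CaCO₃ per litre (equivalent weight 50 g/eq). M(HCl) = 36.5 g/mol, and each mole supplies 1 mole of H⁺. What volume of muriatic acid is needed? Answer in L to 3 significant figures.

39.7 L

Alkalinity to neutralize: (229 − 193) = 36 mg/L as CaCO₃ × 458,000 L = 16,490 g as CaCO₃.
Equivalents of H⁺ required: 16,490 ÷ 50 g/eq = 329.8 eq = 329.8 mol HCl.
Mass of HCl: 329.8 × 36.5 = 12,040 g.
Mass of 27.8% solution: 12,040 / 0.278 = 43,300 g.
Volume: 43,300 g ÷ 1.09 g/mL = 39,720 mL.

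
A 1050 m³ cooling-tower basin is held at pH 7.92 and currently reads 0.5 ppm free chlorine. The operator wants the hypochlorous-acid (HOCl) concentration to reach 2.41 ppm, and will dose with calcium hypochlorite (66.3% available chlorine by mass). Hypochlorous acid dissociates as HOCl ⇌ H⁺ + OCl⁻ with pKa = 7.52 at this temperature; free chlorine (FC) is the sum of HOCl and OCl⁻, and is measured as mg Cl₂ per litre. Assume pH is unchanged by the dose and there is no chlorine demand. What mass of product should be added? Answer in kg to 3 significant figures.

Volume: 1050 m³ = 1,050,000 L.
[OCl⁻]/[HOCl] = 10^(pH − pKa) = 10^(7.92 − 7.52) = 2.512; fraction as HOCl = 1/(1 + 2.512) = 0.2847.
Free chlorine required for 2.41 ppm HOCl: 2.41 / 0.2847 = 8.464 ppm.
FC to add: 8.464 − 0.5 = 7.964 mg/L as Cl₂.
Cl₂ equivalent: 7.964 mg/L × 1,050,000 L = 8362 g.
Product at 66.3% available Cl: 8362 / 0.663 = 12,610 g.

12.6 kg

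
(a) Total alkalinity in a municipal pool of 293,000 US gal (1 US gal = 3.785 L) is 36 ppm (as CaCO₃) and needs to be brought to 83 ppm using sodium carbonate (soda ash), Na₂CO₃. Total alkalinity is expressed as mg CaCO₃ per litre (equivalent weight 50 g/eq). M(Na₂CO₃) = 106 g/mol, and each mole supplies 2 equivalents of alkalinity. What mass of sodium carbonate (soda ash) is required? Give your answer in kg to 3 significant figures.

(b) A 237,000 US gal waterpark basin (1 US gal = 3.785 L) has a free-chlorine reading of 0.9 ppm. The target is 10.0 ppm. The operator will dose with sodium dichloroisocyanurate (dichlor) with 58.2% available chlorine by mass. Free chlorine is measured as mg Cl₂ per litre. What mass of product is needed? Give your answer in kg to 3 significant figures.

(a) Volume: 293,000 US gal × 3.785 L/gal = 1,109,005 L.
(a) Alkalinity to add: (83 − 36) = 47 mg/L as CaCO₃ × 1,109,005 L = 52,120 g as CaCO₃.
(a) Equivalents: 52,120 g ÷ 50 g/eq = 1042 eq.
(a) Each mole of Na₂CO₃ supplies 2 eq, so 1042 / 2 = 521.2 mol.
(a) Mass: 521.2 mol × 106 g/mol = 55,250 g.

(b) Volume: 237,000 US gal × 3.785 L/gal = 897,045 L.
(b) Chlorine deficit: 10.0 − 0.9 = 9.1 ppm = 9.1 mg/L as Cl₂.
(b) Cl₂ equivalent needed: 9.1 mg/L × 897,045 L = 8,163,000 mg = 8163 g.
(b) Product at 58.2% available chlorine: 8163 / 0.582 = 14,030 g.

(a) 55.3 kg; (b) 14.0 kg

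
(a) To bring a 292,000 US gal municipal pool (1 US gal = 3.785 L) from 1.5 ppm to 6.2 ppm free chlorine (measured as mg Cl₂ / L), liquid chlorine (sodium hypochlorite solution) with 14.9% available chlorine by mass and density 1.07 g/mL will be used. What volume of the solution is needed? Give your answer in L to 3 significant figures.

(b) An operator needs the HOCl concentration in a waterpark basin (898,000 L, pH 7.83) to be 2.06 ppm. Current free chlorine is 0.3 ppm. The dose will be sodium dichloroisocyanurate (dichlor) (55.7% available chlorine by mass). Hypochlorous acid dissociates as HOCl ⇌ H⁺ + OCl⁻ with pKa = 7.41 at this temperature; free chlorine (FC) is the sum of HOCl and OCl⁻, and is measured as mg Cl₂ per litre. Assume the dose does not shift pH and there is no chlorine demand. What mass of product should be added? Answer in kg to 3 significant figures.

(a) Volume: 292,000 US gal × 3.785 L/gal = 1,105,220 L.
(a) Chlorine deficit: 6.2 − 1.5 = 4.7 ppm = 4.7 mg/L as Cl₂.
(a) Cl₂ equivalent needed: 4.7 mg/L × 1,105,220 L = 5,195,000 mg = 5195 g.
(a) Product at 14.9% available chlorine: 5195 / 0.149 = 34,860 g.
(a) Volume at density 1.07 g/mL: 34,860 g ÷ 1.07 g/mL = 32,580 mL.

(b) [OCl⁻]/[HOCl] = 10^(pH − pKa) = 10^(7.83 − 7.41) = 2.63; fraction as HOCl = 1/(1 + 2.63) = 0.2755.
(b) Free chlorine required for 2.06 ppm HOCl: 2.06 / 0.2755 = 7.478 ppm.
(b) FC to add: 7.478 − 0.3 = 7.178 mg/L as Cl₂.
(b) Cl₂ equivalent: 7.178 mg/L × 898,000 L = 6446 g.
(b) Product at 55.7% available Cl: 6446 / 0.557 = 11,570 g.

(a) 32.6 L; (b) 11.6 kg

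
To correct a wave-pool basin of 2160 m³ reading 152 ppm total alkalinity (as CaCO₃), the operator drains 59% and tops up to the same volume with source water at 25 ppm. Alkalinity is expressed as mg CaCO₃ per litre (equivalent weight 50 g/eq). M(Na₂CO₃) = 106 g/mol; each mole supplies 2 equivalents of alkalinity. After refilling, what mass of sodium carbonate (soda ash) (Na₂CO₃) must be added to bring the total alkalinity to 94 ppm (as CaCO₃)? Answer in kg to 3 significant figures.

Volume: 2160 m³ = 2,160,000 L.
After draining 59% and refilling: 152 × 0.41 + 25 × 0.59 = 77.07 ppm.
Deficit to target: 94 − 77.07 = 16.93 mg/L.
As CaCO₃: 16.93 mg/L × 2,160,000 L = 36,570 g; ÷ 50 g/eq ÷ 2 = 365.7 mol Na₂CO₃.
Mass: 365.7 × 106 = 38,760 g.

38.8 kg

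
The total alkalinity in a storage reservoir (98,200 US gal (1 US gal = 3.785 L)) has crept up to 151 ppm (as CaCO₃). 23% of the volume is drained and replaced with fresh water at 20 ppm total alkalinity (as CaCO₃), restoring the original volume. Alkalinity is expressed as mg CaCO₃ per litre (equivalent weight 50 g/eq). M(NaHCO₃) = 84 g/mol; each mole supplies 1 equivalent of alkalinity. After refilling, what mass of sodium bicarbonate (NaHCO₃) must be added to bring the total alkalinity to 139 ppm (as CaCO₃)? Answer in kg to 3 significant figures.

Volume: 98,200 US gal × 3.785 L/gal = 371,687 L.
After draining 23% and refilling: 151 × 0.77 + 20 × 0.23 = 120.87 ppm.
Deficit to target: 139 − 120.87 = 18.13 mg/L.
As CaCO₃: 18.13 mg/L × 371,687 L = 6739 g; ÷ 50 g/eq ÷ 1 = 134.8 mol NaHCO₃.
Mass: 134.8 × 84 = 11,320 g.

11.3 kg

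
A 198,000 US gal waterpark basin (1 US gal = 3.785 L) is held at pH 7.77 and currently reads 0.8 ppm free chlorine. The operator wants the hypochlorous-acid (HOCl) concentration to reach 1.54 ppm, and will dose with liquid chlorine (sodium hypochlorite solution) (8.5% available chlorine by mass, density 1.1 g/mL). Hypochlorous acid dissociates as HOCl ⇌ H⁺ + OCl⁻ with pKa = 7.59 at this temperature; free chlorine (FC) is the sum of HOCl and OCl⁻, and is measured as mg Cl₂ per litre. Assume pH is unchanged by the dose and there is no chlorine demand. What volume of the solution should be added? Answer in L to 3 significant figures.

24.6 L

Volume: 198,000 US gal × 3.785 L/gal = 749,430 L.
[OCl⁻]/[HOCl] = 10^(pH − pKa) = 10^(7.77 − 7.59) = 1.514; fraction as HOCl = 1/(1 + 1.514) = 0.3978.
Free chlorine required for 1.54 ppm HOCl: 1.54 / 0.3978 = 3.871 ppm.
FC to add: 3.871 − 0.8 = 3.071 mg/L as Cl₂.
Cl₂ equivalent: 3.071 mg/L × 749,430 L = 2301 g.
Product at 8.5% available Cl: 2301 / 0.085 = 27,080 g.
Volume: 27,080 g ÷ 1.1 g/mL = 24,610 mL.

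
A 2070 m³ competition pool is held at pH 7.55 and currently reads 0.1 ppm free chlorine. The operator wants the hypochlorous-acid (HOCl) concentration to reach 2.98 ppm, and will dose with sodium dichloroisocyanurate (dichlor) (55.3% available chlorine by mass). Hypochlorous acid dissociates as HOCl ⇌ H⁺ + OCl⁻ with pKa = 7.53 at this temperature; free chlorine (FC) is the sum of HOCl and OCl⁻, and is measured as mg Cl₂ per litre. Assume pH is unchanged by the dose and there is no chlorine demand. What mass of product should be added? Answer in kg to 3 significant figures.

Volume: 2070 m³ = 2,070,000 L.
[OCl⁻]/[HOCl] = 10^(pH − pKa) = 10^(7.55 − 7.53) = 1.047; fraction as HOCl = 1/(1 + 1.047) = 0.4885.
Free chlorine required for 2.98 ppm HOCl: 2.98 / 0.4885 = 6.1 ppm.
FC to add: 6.1 − 0.1 = 6 mg/L as Cl₂.
Cl₂ equivalent: 6 mg/L × 2,070,000 L = 12,420 g.
Product at 55.3% available Cl: 12,420 / 0.553 = 22,460 g.

22.5 kg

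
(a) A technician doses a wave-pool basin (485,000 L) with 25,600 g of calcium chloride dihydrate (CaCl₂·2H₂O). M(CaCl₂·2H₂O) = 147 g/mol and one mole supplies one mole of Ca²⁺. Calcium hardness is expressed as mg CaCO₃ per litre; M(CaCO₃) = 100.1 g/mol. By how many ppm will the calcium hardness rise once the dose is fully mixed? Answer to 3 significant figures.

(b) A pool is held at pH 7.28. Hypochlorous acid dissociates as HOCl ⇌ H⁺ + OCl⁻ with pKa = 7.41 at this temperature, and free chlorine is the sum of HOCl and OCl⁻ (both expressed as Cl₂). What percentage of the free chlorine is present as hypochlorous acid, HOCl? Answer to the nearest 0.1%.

(a) Moles of Ca²⁺: 25,600 g ÷ 147 g/mol = 174.1 mol.
(a) As CaCO₃: 174.1 mol × 100.1 g/mol = 17,430 g.
(a) Rise: 17,430 g / 485,000 L × 1000 = 35.94 mg/L.

(b) [OCl⁻]/[HOCl] = 10^(pH − pKa) = 10^(7.28 − 7.41) = 10^-0.13 = 0.7413.
(b) Fraction as HOCl = 1 / (1 + 0.7413) = 0.5743.

(a) 35.9 ppm; (b) 57.4%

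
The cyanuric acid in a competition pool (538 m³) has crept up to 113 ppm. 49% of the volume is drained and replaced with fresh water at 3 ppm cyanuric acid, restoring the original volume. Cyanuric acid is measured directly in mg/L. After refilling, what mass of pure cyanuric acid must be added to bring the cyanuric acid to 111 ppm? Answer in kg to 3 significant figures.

27.9 kg

Volume: 538 m³ = 538,000 L.
After draining 49% and refilling: 113 × 0.51 + 3 × 0.49 = 59.1 ppm.
Deficit to target: 111 − 59.1 = 51.9 mg/L.
Mass: 51.9 mg/L × 538,000 L = 27,920 g cyanuric acid.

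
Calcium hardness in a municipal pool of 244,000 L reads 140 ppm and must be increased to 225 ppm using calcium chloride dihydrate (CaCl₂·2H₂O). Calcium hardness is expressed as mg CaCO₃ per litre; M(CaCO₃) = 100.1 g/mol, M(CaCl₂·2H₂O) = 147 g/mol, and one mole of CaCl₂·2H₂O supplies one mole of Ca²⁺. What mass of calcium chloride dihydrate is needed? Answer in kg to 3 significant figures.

30.5 kg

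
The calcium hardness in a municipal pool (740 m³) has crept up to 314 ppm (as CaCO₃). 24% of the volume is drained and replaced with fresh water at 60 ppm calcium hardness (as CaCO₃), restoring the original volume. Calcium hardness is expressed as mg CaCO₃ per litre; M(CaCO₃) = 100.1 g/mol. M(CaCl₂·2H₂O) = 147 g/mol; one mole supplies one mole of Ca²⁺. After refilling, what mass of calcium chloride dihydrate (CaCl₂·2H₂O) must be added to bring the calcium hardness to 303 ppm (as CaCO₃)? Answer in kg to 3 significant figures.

Volume: 740 m³ = 740,000 L.
After draining 24% and refilling: 314 × 0.76 + 60 × 0.24 = 253.04 ppm.
Deficit to target: 303 − 253.04 = 49.96 mg/L.
As CaCO₃: 49.96 mg/L × 740,000 L = 36,970 g; ÷ 100.1 = 369.3 mol Ca²⁺.
Mass: 369.3 × 147 = 54,290 g.

54.3 kg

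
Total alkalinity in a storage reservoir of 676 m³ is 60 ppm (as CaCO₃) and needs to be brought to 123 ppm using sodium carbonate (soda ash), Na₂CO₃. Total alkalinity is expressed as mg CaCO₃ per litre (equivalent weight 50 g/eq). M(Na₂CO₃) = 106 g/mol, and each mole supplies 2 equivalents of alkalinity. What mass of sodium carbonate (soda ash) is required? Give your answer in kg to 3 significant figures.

Volume: 676 m³ = 676,000 L.
Alkalinity to add: (123 − 60) = 63 mg/L as CaCO₃ × 676,000 L = 42,590 g as CaCO₃.
Equivalents: 42,590 g ÷ 50 g/eq = 851.8 eq.
Each mole of Na₂CO₃ supplies 2 eq, so 851.8 / 2 = 425.9 mol.
Mass: 425.9 mol × 106 g/mol = 45,140 g.

45.1 kg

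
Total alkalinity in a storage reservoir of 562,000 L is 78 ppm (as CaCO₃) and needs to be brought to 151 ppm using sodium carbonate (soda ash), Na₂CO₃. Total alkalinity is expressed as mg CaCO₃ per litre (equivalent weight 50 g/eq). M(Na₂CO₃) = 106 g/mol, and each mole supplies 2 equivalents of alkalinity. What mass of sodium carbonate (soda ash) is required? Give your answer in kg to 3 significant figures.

43.5 kg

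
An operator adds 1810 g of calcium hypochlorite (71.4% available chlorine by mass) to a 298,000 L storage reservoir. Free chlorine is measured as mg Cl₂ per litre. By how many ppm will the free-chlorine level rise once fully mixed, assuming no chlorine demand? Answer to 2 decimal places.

4.34 ppm

Available chlorine delivered: 1810 g × 0.714 = 1292 g as Cl₂.
Concentration rise: 1292 g / 298,000 L = 4.337 mg/L = 4.34 ppm.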